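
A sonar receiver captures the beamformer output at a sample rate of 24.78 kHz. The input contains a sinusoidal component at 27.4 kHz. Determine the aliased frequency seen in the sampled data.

27.4 kHz mod fs = 2.62 kHz.
2.62 kHz ≤ fs/2 = 12.39 kHz, appears at 2.62 kHz.

2.62 kHz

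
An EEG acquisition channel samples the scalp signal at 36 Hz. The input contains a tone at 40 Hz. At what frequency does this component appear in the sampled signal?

4 Hz

40 Hz mod fs = 4 Hz.
4 Hz ≤ fs/2 = 18 Hz, appears at 4 Hz.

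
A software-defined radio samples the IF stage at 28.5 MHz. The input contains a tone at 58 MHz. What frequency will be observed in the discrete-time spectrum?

58 MHz mod fs = 1 MHz.
1 MHz ≤ fs/2 = 14.25 MHz, appears at 1 MHz.

1 MHz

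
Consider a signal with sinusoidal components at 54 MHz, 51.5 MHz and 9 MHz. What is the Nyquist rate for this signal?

108 MHz

Highest-frequency component: 54 MHz.
Nyquist rate = 2 × 54 MHz = 108 MHz.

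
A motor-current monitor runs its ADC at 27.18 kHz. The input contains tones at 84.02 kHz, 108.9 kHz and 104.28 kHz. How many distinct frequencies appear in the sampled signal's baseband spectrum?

3

fs/2 = 13.59 kHz.
84.02 kHz mod fs = 2.48 kHz.
2.48 kHz ≤ fs/2 = 13.59 kHz, appears at 2.48 kHz.
108.9 kHz mod fs = 0.18 kHz.
0.18 kHz ≤ fs/2 = 13.59 kHz, appears at 0.18 kHz.
104.28 kHz mod fs = 22.74 kHz.
22.74 kHz > fs/2 = 13.59 kHz, folds to fs − 22.74 kHz = 4.44 kHz.
Distinct values: {0.18 kHz, 2.48 kHz, 4.44 kHz} → 3.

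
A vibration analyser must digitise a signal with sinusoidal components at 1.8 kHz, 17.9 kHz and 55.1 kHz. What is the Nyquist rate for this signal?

Highest-frequency component: 55.1 kHz.
Nyquist rate = 2 × 55.1 kHz = 110.2 kHz.

110.2 kHz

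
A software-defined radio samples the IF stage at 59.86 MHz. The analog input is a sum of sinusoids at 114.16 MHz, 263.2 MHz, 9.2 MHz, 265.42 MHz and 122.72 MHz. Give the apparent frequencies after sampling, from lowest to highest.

fs/2 = 29.93 MHz.
114.16 MHz mod fs = 54.3 MHz.
54.3 MHz > fs/2 = 29.93 MHz, folds to fs − 54.3 MHz = 5.56 MHz.
263.2 MHz mod fs = 23.76 MHz.
23.76 MHz ≤ fs/2 = 29.93 MHz, appears at 23.76 MHz.
9.2 MHz ≤ fs/2 = 29.93 MHz, passes unchanged.
265.42 MHz mod fs = 25.98 MHz.
25.98 MHz ≤ fs/2 = 29.93 MHz, appears at 25.98 MHz.
122.72 MHz mod fs = 3 MHz.
3 MHz ≤ fs/2 = 29.93 MHz, appears at 3 MHz.
Distinct values: {3 MHz, 5.56 MHz, 9.2 MHz, 23.76 MHz, 25.98 MHz}.

3 MHz, 5.56 MHz, 9.2 MHz, 23.76 MHz, 25.98 MHz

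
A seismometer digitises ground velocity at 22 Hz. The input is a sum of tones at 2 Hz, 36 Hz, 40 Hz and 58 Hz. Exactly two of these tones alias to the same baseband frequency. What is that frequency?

8 Hz

fs/2 = 11 Hz.
2 Hz ≤ fs/2 = 11 Hz, passes unchanged.
36 Hz mod fs = 14 Hz.
14 Hz > fs/2 = 11 Hz, folds to fs − 14 Hz = 8 Hz.
40 Hz mod fs = 18 Hz.
18 Hz > fs/2 = 11 Hz, folds to fs − 18 Hz = 4 Hz.
58 Hz mod fs = 14 Hz.
14 Hz > fs/2 = 11 Hz, folds to fs − 14 Hz = 8 Hz.
36 Hz and 58 Hz both map to 8 Hz.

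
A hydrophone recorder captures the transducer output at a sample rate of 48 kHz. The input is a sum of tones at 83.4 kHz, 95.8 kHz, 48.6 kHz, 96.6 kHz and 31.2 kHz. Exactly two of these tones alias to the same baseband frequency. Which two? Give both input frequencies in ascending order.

48.6 kHz, 96.6 kHz

fs/2 = 24 kHz.
83.4 kHz mod fs = 35.4 kHz.
35.4 kHz > fs/2 = 24 kHz, folds to fs − 35.4 kHz = 12.6 kHz.
95.8 kHz mod fs = 47.8 kHz.
47.8 kHz > fs/2 = 24 kHz, folds to fs − 47.8 kHz = 0.2 kHz.
48.6 kHz mod fs = 0.6 kHz.
0.6 kHz ≤ fs/2 = 24 kHz, appears at 0.6 kHz.
96.6 kHz mod fs = 0.6 kHz.
0.6 kHz ≤ fs/2 = 24 kHz, appears at 0.6 kHz.
31.2 kHz > fs/2 = 24 kHz, folds to fs − 31.2 kHz = 16.8 kHz.
48.6 kHz and 96.6 kHz both map to 0.6 kHz.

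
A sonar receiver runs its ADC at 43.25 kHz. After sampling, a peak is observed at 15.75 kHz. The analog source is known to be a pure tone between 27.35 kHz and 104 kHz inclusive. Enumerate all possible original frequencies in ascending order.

Frequencies that alias to 15.75 kHz are k·fs ± 15.75 kHz for integer k ≥ 0.
k=0: 15.75 kHz.
k=1: 27.5 kHz, 59 kHz.
k=2: 70.75 kHz, 102.25 kHz.
k=3: 114 kHz, 145.5 kHz.
Within [27.35 kHz, 104 kHz]: 27.5 kHz, 59 kHz, 70.75 kHz, 102.25 kHz.

27.5 kHz, 59 kHz, 70.75 kHz, 102.25 kHz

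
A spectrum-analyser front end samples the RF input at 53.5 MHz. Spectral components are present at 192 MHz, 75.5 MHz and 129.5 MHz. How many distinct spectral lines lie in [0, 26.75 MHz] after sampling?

2

fs/2 = 26.75 MHz.
192 MHz mod fs = 31.5 MHz.
31.5 MHz > fs/2 = 26.75 MHz, folds to fs − 31.5 MHz = 22 MHz.
75.5 MHz mod fs = 22 MHz.
22 MHz ≤ fs/2 = 26.75 MHz, appears at 22 MHz.
129.5 MHz mod fs = 22.5 MHz.
22.5 MHz ≤ fs/2 = 26.75 MHz, appears at 22.5 MHz.
Distinct values: {22 MHz, 22.5 MHz} → 2.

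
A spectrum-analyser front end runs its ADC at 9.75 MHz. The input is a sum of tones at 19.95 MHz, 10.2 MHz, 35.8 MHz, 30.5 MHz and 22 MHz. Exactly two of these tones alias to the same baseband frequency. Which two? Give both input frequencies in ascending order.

10.2 MHz, 19.95 MHz

fs/2 = 4.875 MHz.
19.95 MHz mod fs = 0.45 MHz.
0.45 MHz ≤ fs/2 = 4.875 MHz, appears at 0.45 MHz.
10.2 MHz mod fs = 0.45 MHz.
0.45 MHz ≤ fs/2 = 4.875 MHz, appears at 0.45 MHz.
35.8 MHz mod fs = 6.55 MHz.
6.55 MHz > fs/2 = 4.875 MHz, folds to fs − 6.55 MHz = 3.2 MHz.
30.5 MHz mod fs = 1.25 MHz.
1.25 MHz ≤ fs/2 = 4.875 MHz, appears at 1.25 MHz.
22 MHz mod fs = 2.5 MHz.
2.5 MHz ≤ fs/2 = 4.875 MHz, appears at 2.5 MHz.
10.2 MHz and 19.95 MHz both map to 0.45 MHz.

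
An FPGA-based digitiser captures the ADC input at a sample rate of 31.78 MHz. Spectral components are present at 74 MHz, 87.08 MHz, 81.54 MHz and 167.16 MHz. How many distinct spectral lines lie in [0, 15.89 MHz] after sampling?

3

fs/2 = 15.89 MHz.
74 MHz mod fs = 10.44 MHz.
10.44 MHz ≤ fs/2 = 15.89 MHz, appears at 10.44 MHz.
87.08 MHz mod fs = 23.52 MHz.
23.52 MHz > fs/2 = 15.89 MHz, folds to fs − 23.52 MHz = 8.26 MHz.
81.54 MHz mod fs = 17.98 MHz.
17.98 MHz > fs/2 = 15.89 MHz, folds to fs − 17.98 MHz = 13.8 MHz.
167.16 MHz mod fs = 8.26 MHz.
8.26 MHz ≤ fs/2 = 15.89 MHz, appears at 8.26 MHz.
Distinct values: {8.26 MHz, 10.44 MHz, 13.8 MHz} → 3.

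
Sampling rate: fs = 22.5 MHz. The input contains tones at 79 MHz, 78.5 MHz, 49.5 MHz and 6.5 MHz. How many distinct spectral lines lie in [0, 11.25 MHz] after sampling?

fs/2 = 11.25 MHz.
79 MHz mod fs = 11.5 MHz.
11.5 MHz > fs/2 = 11.25 MHz, folds to fs − 11.5 MHz = 11 MHz.
78.5 MHz mod fs = 11 MHz.
11 MHz ≤ fs/2 = 11.25 MHz, appears at 11 MHz.
49.5 MHz mod fs = 4.5 MHz.
4.5 MHz ≤ fs/2 = 11.25 MHz, appears at 4.5 MHz.
6.5 MHz ≤ fs/2 = 11.25 MHz, passes unchanged.
Distinct values: {4.5 MHz, 6.5 MHz, 11 MHz} → 3.

3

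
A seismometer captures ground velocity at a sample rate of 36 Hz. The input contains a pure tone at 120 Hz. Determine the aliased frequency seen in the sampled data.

12 Hz

120 Hz mod fs = 12 Hz.
12 Hz ≤ fs/2 = 18 Hz, appears at 12 Hz.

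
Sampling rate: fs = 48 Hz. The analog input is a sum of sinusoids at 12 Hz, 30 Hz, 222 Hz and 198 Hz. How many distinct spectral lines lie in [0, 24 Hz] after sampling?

3

fs/2 = 24 Hz.
12 Hz ≤ fs/2 = 24 Hz, passes unchanged.
30 Hz > fs/2 = 24 Hz, folds to fs − 30 Hz = 18 Hz.
222 Hz mod fs = 30 Hz.
30 Hz > fs/2 = 24 Hz, folds to fs − 30 Hz = 18 Hz.
198 Hz mod fs = 6 Hz.
6 Hz ≤ fs/2 = 24 Hz, appears at 6 Hz.
Distinct values: {6 Hz, 12 Hz, 18 Hz} → 3.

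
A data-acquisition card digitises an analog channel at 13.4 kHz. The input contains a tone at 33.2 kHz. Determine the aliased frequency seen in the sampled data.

6.4 kHz

33.2 kHz mod fs = 6.4 kHz.
6.4 kHz ≤ fs/2 = 6.7 kHz, appears at 6.4 kHz.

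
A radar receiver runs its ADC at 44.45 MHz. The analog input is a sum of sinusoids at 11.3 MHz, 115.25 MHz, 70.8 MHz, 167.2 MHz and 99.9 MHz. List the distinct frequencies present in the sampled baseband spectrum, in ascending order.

fs/2 = 22.225 MHz.
11.3 MHz ≤ fs/2 = 22.225 MHz, passes unchanged.
115.25 MHz mod fs = 26.35 MHz.
26.35 MHz > fs/2 = 22.225 MHz, folds to fs − 26.35 MHz = 18.1 MHz.
70.8 MHz mod fs = 26.35 MHz.
26.35 MHz > fs/2 = 22.225 MHz, folds to fs − 26.35 MHz = 18.1 MHz.
167.2 MHz mod fs = 33.85 MHz.
33.85 MHz > fs/2 = 22.225 MHz, folds to fs − 33.85 MHz = 10.6 MHz.
99.9 MHz mod fs = 11 MHz.
11 MHz ≤ fs/2 = 22.225 MHz, appears at 11 MHz.
Distinct values: {10.6 MHz, 11 MHz, 11.3 MHz, 18.1 MHz}.

10.6 MHz, 11 MHz, 11.3 MHz, 18.1 MHz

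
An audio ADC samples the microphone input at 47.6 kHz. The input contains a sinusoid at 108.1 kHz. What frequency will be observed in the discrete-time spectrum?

12.9 kHz

108.1 kHz mod fs = 12.9 kHz.
12.9 kHz ≤ fs/2 = 23.8 kHz, appears at 12.9 kHz.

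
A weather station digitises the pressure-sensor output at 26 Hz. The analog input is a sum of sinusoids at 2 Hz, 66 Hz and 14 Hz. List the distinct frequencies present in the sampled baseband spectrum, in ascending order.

fs/2 = 13 Hz.
2 Hz ≤ fs/2 = 13 Hz, passes unchanged.
66 Hz mod fs = 14 Hz.
14 Hz > fs/2 = 13 Hz, folds to fs − 14 Hz = 12 Hz.
14 Hz > fs/2 = 13 Hz, folds to fs − 14 Hz = 12 Hz.
Distinct values: {2 Hz, 12 Hz}.

2 Hz, 12 Hz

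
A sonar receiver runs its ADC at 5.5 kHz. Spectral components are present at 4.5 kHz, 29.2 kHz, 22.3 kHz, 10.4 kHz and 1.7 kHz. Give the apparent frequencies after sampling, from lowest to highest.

fs/2 = 2.75 kHz.
4.5 kHz > fs/2 = 2.75 kHz, folds to fs − 4.5 kHz = 1 kHz.
29.2 kHz mod fs = 1.7 kHz.
1.7 kHz ≤ fs/2 = 2.75 kHz, appears at 1.7 kHz.
22.3 kHz mod fs = 0.3 kHz.
0.3 kHz ≤ fs/2 = 2.75 kHz, appears at 0.3 kHz.
10.4 kHz mod fs = 4.9 kHz.
4.9 kHz > fs/2 = 2.75 kHz, folds to fs − 4.9 kHz = 0.6 kHz.
1.7 kHz ≤ fs/2 = 2.75 kHz, passes unchanged.
Distinct values: {0.3 kHz, 0.6 kHz, 1 kHz, 1.7 kHz}.

0.3 kHz, 0.6 kHz, 1 kHz, 1.7 kHz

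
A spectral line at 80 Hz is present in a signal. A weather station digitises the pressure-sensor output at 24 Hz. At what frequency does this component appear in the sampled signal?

80 Hz mod fs = 8 Hz.
8 Hz ≤ fs/2 = 12 Hz, appears at 8 Hz.

8 Hz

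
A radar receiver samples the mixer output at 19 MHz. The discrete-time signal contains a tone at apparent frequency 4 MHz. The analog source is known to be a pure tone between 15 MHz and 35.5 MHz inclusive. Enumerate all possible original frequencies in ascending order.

Frequencies that alias to 4 MHz are k·fs ± 4 MHz for integer k ≥ 0.
k=0: 4 MHz.
k=1: 15 MHz, 23 MHz.
k=2: 34 MHz, 42 MHz.
k=3: 53 MHz, 61 MHz.
Within [15 MHz, 35.5 MHz]: 15 MHz, 23 MHz, 34 MHz.

15 MHz, 23 MHz, 34 MHz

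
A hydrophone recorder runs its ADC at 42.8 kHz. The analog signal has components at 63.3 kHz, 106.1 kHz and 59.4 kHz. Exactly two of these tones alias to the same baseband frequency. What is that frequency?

20.5 kHz

fs/2 = 21.4 kHz.
63.3 kHz mod fs = 20.5 kHz.
20.5 kHz ≤ fs/2 = 21.4 kHz, appears at 20.5 kHz.
106.1 kHz mod fs = 20.5 kHz.
20.5 kHz ≤ fs/2 = 21.4 kHz, appears at 20.5 kHz.
59.4 kHz mod fs = 16.6 kHz.
16.6 kHz ≤ fs/2 = 21.4 kHz, appears at 16.6 kHz.
63.3 kHz and 106.1 kHz both map to 20.5 kHz.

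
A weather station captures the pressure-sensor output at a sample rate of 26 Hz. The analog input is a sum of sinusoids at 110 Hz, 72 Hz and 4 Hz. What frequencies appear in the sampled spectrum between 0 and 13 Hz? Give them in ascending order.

4 Hz, 6 Hz

fs/2 = 13 Hz.
110 Hz mod fs = 6 Hz.
6 Hz ≤ fs/2 = 13 Hz, appears at 6 Hz.
72 Hz mod fs = 20 Hz.
20 Hz > fs/2 = 13 Hz, folds to fs − 20 Hz = 6 Hz.
4 Hz ≤ fs/2 = 13 Hz, passes unchanged.
Distinct values: {4 Hz, 6 Hz}.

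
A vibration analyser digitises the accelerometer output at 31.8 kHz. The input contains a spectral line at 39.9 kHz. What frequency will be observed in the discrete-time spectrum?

8.1 kHz

39.9 kHz mod fs = 8.1 kHz.
8.1 kHz ≤ fs/2 = 15.9 kHz, appears at 8.1 kHz.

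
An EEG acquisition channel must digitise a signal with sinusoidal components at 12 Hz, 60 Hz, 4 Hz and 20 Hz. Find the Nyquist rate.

Highest-frequency component: 60 Hz.
Nyquist rate = 2 × 60 Hz = 120 Hz.

120 Hz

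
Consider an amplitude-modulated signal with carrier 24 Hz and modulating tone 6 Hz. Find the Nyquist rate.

60 Hz

AM sidebands sit at fc ± fm = 18 Hz and 30 Hz.
Highest-frequency component: 30 Hz.
Nyquist rate = 2 × 30 Hz = 60 Hz.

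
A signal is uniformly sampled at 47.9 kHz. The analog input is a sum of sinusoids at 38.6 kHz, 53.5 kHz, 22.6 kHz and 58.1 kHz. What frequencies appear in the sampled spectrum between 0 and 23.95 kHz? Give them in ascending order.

fs/2 = 23.95 kHz.
38.6 kHz > fs/2 = 23.95 kHz, folds to fs − 38.6 kHz = 9.3 kHz.
53.5 kHz mod fs = 5.6 kHz.
5.6 kHz ≤ fs/2 = 23.95 kHz, appears at 5.6 kHz.
22.6 kHz ≤ fs/2 = 23.95 kHz, passes unchanged.
58.1 kHz mod fs = 10.2 kHz.
10.2 kHz ≤ fs/2 = 23.95 kHz, appears at 10.2 kHz.
Distinct values: {5.6 kHz, 9.3 kHz, 10.2 kHz, 22.6 kHz}.

5.6 kHz, 9.3 kHz, 10.2 kHz, 22.6 kHz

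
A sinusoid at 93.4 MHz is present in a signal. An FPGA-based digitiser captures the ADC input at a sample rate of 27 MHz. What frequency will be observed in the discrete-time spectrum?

93.4 MHz mod fs = 12.4 MHz.
12.4 MHz ≤ fs/2 = 13.5 MHz, appears at 12.4 MHz.

12.4 MHz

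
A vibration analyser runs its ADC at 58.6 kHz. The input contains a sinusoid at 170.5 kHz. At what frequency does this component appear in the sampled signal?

5.3 kHz

170.5 kHz mod fs = 53.3 kHz.
53.3 kHz > fs/2 = 29.3 kHz, folds to fs − 53.3 kHz = 5.3 kHz.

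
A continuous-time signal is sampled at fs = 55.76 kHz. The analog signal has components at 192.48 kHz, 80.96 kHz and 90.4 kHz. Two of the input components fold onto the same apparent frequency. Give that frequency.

25.2 kHz

fs/2 = 27.88 kHz.
192.48 kHz mod fs = 25.2 kHz.
25.2 kHz ≤ fs/2 = 27.88 kHz, appears at 25.2 kHz.
80.96 kHz mod fs = 25.2 kHz.
25.2 kHz ≤ fs/2 = 27.88 kHz, appears at 25.2 kHz.
90.4 kHz mod fs = 34.64 kHz.
34.64 kHz > fs/2 = 27.88 kHz, folds to fs − 34.64 kHz = 21.12 kHz.
80.96 kHz and 192.48 kHz both map to 25.2 kHz.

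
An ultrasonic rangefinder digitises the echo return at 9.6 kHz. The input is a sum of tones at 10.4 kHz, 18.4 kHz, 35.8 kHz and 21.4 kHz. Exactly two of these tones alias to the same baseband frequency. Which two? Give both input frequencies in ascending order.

fs/2 = 4.8 kHz.
10.4 kHz mod fs = 0.8 kHz.
0.8 kHz ≤ fs/2 = 4.8 kHz, appears at 0.8 kHz.
18.4 kHz mod fs = 8.8 kHz.
8.8 kHz > fs/2 = 4.8 kHz, folds to fs − 8.8 kHz = 0.8 kHz.
35.8 kHz mod fs = 7 kHz.
7 kHz > fs/2 = 4.8 kHz, folds to fs − 7 kHz = 2.6 kHz.
21.4 kHz mod fs = 2.2 kHz.
2.2 kHz ≤ fs/2 = 4.8 kHz, appears at 2.2 kHz.
10.4 kHz and 18.4 kHz both map to 0.8 kHz.

10.4 kHz, 18.4 kHz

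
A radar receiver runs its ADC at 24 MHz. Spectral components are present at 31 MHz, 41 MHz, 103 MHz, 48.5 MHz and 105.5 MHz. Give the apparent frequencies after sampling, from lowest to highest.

0.5 MHz, 7 MHz, 9.5 MHz

fs/2 = 12 MHz.
31 MHz mod fs = 7 MHz.
7 MHz ≤ fs/2 = 12 MHz, appears at 7 MHz.
41 MHz mod fs = 17 MHz.
17 MHz > fs/2 = 12 MHz, folds to fs − 17 MHz = 7 MHz.
103 MHz mod fs = 7 MHz.
7 MHz ≤ fs/2 = 12 MHz, appears at 7 MHz.
48.5 MHz mod fs = 0.5 MHz.
0.5 MHz ≤ fs/2 = 12 MHz, appears at 0.5 MHz.
105.5 MHz mod fs = 9.5 MHz.
9.5 MHz ≤ fs/2 = 12 MHz, appears at 9.5 MHz.
Distinct values: {0.5 MHz, 7 MHz, 9.5 MHz}.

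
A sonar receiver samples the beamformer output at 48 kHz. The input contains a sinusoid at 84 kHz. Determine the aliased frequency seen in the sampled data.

84 kHz mod fs = 36 kHz.
36 kHz > fs/2 = 24 kHz, folds to fs − 36 kHz = 12 kHz.

12 kHz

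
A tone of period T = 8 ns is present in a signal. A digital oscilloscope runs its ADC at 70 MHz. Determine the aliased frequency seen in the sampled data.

T = 8 ns → f = 1/T = 125 MHz.
125 MHz mod fs = 55 MHz.
55 MHz > fs/2 = 35 MHz, folds to fs − 55 MHz = 15 MHz.

15 MHz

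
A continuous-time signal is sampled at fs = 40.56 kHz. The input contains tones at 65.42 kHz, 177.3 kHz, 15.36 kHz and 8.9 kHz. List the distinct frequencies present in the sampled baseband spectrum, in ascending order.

8.9 kHz, 15.06 kHz, 15.36 kHz, 15.7 kHz

fs/2 = 20.28 kHz.
65.42 kHz mod fs = 24.86 kHz.
24.86 kHz > fs/2 = 20.28 kHz, folds to fs − 24.86 kHz = 15.7 kHz.
177.3 kHz mod fs = 15.06 kHz.
15.06 kHz ≤ fs/2 = 20.28 kHz, appears at 15.06 kHz.
15.36 kHz ≤ fs/2 = 20.28 kHz, passes unchanged.
8.9 kHz ≤ fs/2 = 20.28 kHz, passes unchanged.
Distinct values: {8.9 kHz, 15.06 kHz, 15.36 kHz, 15.7 kHz}.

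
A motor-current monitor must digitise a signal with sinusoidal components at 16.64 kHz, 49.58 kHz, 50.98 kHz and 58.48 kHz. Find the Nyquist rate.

Highest-frequency component: 58.48 kHz.
Nyquist rate = 2 × 58.48 kHz = 116.96 kHz.

116.96 kHz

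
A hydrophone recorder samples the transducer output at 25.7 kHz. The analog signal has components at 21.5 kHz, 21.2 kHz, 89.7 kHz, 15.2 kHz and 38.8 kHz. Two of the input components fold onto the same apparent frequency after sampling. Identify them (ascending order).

fs/2 = 12.85 kHz.
21.5 kHz > fs/2 = 12.85 kHz, folds to fs − 21.5 kHz = 4.2 kHz.
21.2 kHz > fs/2 = 12.85 kHz, folds to fs − 21.2 kHz = 4.5 kHz.
89.7 kHz mod fs = 12.6 kHz.
12.6 kHz ≤ fs/2 = 12.85 kHz, appears at 12.6 kHz.
15.2 kHz > fs/2 = 12.85 kHz, folds to fs − 15.2 kHz = 10.5 kHz.
38.8 kHz mod fs = 13.1 kHz.
13.1 kHz > fs/2 = 12.85 kHz, folds to fs − 13.1 kHz = 12.6 kHz.
38.8 kHz and 89.7 kHz both map to 12.6 kHz.

38.8 kHz, 89.7 kHz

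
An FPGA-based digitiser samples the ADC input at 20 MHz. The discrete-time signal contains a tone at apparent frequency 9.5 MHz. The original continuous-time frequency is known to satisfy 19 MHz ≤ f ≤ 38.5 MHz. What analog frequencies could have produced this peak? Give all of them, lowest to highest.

Frequencies that alias to 9.5 MHz are k·fs ± 9.5 MHz for integer k ≥ 0.
k=0: 9.5 MHz.
k=1: 10.5 MHz, 29.5 MHz.
k=2: 30.5 MHz, 49.5 MHz.
k=3: 50.5 MHz, 69.5 MHz.
Within [19 MHz, 38.5 MHz]: 29.5 MHz, 30.5 MHz.

29.5 MHz, 30.5 MHz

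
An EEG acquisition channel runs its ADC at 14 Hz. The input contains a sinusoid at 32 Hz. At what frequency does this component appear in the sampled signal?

4 Hz

32 Hz mod fs = 4 Hz.
4 Hz ≤ fs/2 = 7 Hz, appears at 4 Hz.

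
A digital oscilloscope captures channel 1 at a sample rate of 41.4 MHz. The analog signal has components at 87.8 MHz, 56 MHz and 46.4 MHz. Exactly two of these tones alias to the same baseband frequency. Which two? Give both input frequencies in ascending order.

46.4 MHz, 87.8 MHz

fs/2 = 20.7 MHz.
87.8 MHz mod fs = 5 MHz.
5 MHz ≤ fs/2 = 20.7 MHz, appears at 5 MHz.
56 MHz mod fs = 14.6 MHz.
14.6 MHz ≤ fs/2 = 20.7 MHz, appears at 14.6 MHz.
46.4 MHz mod fs = 5 MHz.
5 MHz ≤ fs/2 = 20.7 MHz, appears at 5 MHz.
46.4 MHz and 87.8 MHz both map to 5 MHz.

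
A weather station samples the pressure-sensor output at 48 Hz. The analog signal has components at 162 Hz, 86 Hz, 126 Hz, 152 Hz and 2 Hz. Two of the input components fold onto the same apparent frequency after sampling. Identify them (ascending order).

126 Hz, 162 Hz

fs/2 = 24 Hz.
162 Hz mod fs = 18 Hz.
18 Hz ≤ fs/2 = 24 Hz, appears at 18 Hz.
86 Hz mod fs = 38 Hz.
38 Hz > fs/2 = 24 Hz, folds to fs − 38 Hz = 10 Hz.
126 Hz mod fs = 30 Hz.
30 Hz > fs/2 = 24 Hz, folds to fs − 30 Hz = 18 Hz.
152 Hz mod fs = 8 Hz.
8 Hz ≤ fs/2 = 24 Hz, appears at 8 Hz.
2 Hz ≤ fs/2 = 24 Hz, passes unchanged.
126 Hz and 162 Hz both map to 18 Hz.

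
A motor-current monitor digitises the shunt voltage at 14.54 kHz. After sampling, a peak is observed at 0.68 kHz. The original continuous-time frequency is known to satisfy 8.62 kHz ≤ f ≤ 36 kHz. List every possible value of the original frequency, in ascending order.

Frequencies that alias to 0.68 kHz are k·fs ± 0.68 kHz for integer k ≥ 0.
k=0: 0.68 kHz.
k=1: 13.86 kHz, 15.22 kHz.
k=2: 28.4 kHz, 29.76 kHz.
k=3: 42.94 kHz, 44.3 kHz.
Within [8.62 kHz, 36 kHz]: 13.86 kHz, 15.22 kHz, 28.4 kHz, 29.76 kHz.

13.86 kHz, 15.22 kHz, 28.4 kHz, 29.76 kHz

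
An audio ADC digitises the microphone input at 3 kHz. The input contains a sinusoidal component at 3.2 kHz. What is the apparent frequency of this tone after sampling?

0.2 kHz

3.2 kHz mod fs = 0.2 kHz.
0.2 kHz ≤ fs/2 = 1.5 kHz, appears at 0.2 kHz.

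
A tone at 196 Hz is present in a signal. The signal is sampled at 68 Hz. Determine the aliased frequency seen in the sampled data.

196 Hz mod fs = 60 Hz.
60 Hz > fs/2 = 34 Hz, folds to fs − 60 Hz = 8 Hz.

8 Hz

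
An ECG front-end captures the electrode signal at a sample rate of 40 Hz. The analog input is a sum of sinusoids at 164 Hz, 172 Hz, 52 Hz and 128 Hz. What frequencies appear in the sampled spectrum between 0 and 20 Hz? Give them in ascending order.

4 Hz, 8 Hz, 12 Hz

fs/2 = 20 Hz.
164 Hz mod fs = 4 Hz.
4 Hz ≤ fs/2 = 20 Hz, appears at 4 Hz.
172 Hz mod fs = 12 Hz.
12 Hz ≤ fs/2 = 20 Hz, appears at 12 Hz.
52 Hz mod fs = 12 Hz.
12 Hz ≤ fs/2 = 20 Hz, appears at 12 Hz.
128 Hz mod fs = 8 Hz.
8 Hz ≤ fs/2 = 20 Hz, appears at 8 Hz.
Distinct values: {4 Hz, 8 Hz, 12 Hz}.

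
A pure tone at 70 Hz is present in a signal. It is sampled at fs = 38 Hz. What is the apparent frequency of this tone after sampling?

6 Hz

70 Hz mod fs = 32 Hz.
32 Hz > fs/2 = 19 Hz, folds to fs − 32 Hz = 6 Hz.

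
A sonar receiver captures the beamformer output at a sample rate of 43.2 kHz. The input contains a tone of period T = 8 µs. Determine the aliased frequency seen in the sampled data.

4.6 kHz

T = 8 µs → f = 1/T = 125 kHz.
125 kHz mod fs = 38.6 kHz.
38.6 kHz > fs/2 = 21.6 kHz, folds to fs − 38.6 kHz = 4.6 kHz.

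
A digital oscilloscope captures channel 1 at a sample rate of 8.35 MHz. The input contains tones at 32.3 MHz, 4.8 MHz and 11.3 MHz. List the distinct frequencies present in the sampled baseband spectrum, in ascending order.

fs/2 = 4.175 MHz.
32.3 MHz mod fs = 7.25 MHz.
7.25 MHz > fs/2 = 4.175 MHz, folds to fs − 7.25 MHz = 1.1 MHz.
4.8 MHz > fs/2 = 4.175 MHz, folds to fs − 4.8 MHz = 3.55 MHz.
11.3 MHz mod fs = 2.95 MHz.
2.95 MHz ≤ fs/2 = 4.175 MHz, appears at 2.95 MHz.
Distinct values: {1.1 MHz, 2.95 MHz, 3.55 MHz}.

1.1 MHz, 2.95 MHz, 3.55 MHz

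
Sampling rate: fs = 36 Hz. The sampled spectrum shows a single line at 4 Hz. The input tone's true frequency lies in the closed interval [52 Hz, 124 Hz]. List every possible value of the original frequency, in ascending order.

68 Hz, 76 Hz, 104 Hz, 112 Hz

Frequencies that alias to 4 Hz are k·fs ± 4 Hz for integer k ≥ 0.
k=0: 4 Hz.
k=1: 32 Hz, 40 Hz.
k=2: 68 Hz, 76 Hz.
k=3: 104 Hz, 112 Hz.
k=4: 140 Hz, 148 Hz.
Within [52 Hz, 124 Hz]: 68 Hz, 76 Hz, 104 Hz, 112 Hz.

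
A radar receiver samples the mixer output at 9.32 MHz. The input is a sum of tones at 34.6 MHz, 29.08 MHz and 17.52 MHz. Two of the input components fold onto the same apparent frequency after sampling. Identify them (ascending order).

fs/2 = 4.66 MHz.
34.6 MHz mod fs = 6.64 MHz.
6.64 MHz > fs/2 = 4.66 MHz, folds to fs − 6.64 MHz = 2.68 MHz.
29.08 MHz mod fs = 1.12 MHz.
1.12 MHz ≤ fs/2 = 4.66 MHz, appears at 1.12 MHz.
17.52 MHz mod fs = 8.2 MHz.
8.2 MHz > fs/2 = 4.66 MHz, folds to fs − 8.2 MHz = 1.12 MHz.
17.52 MHz and 29.08 MHz both map to 1.12 MHz.

17.52 MHz, 29.08 MHz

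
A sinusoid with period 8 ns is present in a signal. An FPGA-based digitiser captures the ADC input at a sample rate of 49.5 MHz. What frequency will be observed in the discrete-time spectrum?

23.5 MHz

T = 8 ns → f = 1/T = 125 MHz.
125 MHz mod fs = 26 MHz.
26 MHz > fs/2 = 24.75 MHz, folds to fs − 26 MHz = 23.5 MHz.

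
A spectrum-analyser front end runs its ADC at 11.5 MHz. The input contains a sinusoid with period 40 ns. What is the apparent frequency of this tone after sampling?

2 MHz

T = 40 ns → f = 1/T = 25 MHz.
25 MHz mod fs = 2 MHz.
2 MHz ≤ fs/2 = 5.75 MHz, appears at 2 MHz.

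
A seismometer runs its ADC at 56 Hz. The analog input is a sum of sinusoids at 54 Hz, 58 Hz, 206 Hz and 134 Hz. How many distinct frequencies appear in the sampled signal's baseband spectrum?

3

fs/2 = 28 Hz.
54 Hz > fs/2 = 28 Hz, folds to fs − 54 Hz = 2 Hz.
58 Hz mod fs = 2 Hz.
2 Hz ≤ fs/2 = 28 Hz, appears at 2 Hz.
206 Hz mod fs = 38 Hz.
38 Hz > fs/2 = 28 Hz, folds to fs − 38 Hz = 18 Hz.
134 Hz mod fs = 22 Hz.
22 Hz ≤ fs/2 = 28 Hz, appears at 22 Hz.
Distinct values: {2 Hz, 18 Hz, 22 Hz} → 3.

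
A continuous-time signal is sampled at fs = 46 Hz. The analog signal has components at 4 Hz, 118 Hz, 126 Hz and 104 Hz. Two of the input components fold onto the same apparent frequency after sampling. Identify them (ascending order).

104 Hz, 126 Hz

fs/2 = 23 Hz.
4 Hz ≤ fs/2 = 23 Hz, passes unchanged.
118 Hz mod fs = 26 Hz.
26 Hz > fs/2 = 23 Hz, folds to fs − 26 Hz = 20 Hz.
126 Hz mod fs = 34 Hz.
34 Hz > fs/2 = 23 Hz, folds to fs − 34 Hz = 12 Hz.
104 Hz mod fs = 12 Hz.
12 Hz ≤ fs/2 = 23 Hz, appears at 12 Hz.
104 Hz and 126 Hz both map to 12 Hz.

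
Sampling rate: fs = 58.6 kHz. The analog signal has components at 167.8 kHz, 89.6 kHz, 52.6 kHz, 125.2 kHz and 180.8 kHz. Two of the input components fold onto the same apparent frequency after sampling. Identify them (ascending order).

fs/2 = 29.3 kHz.
167.8 kHz mod fs = 50.6 kHz.
50.6 kHz > fs/2 = 29.3 kHz, folds to fs − 50.6 kHz = 8 kHz.
89.6 kHz mod fs = 31 kHz.
31 kHz > fs/2 = 29.3 kHz, folds to fs − 31 kHz = 27.6 kHz.
52.6 kHz > fs/2 = 29.3 kHz, folds to fs − 52.6 kHz = 6 kHz.
125.2 kHz mod fs = 8 kHz.
8 kHz ≤ fs/2 = 29.3 kHz, appears at 8 kHz.
180.8 kHz mod fs = 5 kHz.
5 kHz ≤ fs/2 = 29.3 kHz, appears at 5 kHz.
125.2 kHz and 167.8 kHz both map to 8 kHz.

125.2 kHz, 167.8 kHz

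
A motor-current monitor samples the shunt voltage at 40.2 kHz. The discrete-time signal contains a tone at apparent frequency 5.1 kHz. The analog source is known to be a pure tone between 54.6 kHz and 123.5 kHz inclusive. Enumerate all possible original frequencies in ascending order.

75.3 kHz, 85.5 kHz, 115.5 kHz

Frequencies that alias to 5.1 kHz are k·fs ± 5.1 kHz for integer k ≥ 0.
k=0: 5.1 kHz.
k=1: 35.1 kHz, 45.3 kHz.
k=2: 75.3 kHz, 85.5 kHz.
k=3: 115.5 kHz, 125.7 kHz.
k=4: 155.7 kHz, 165.9 kHz.
Within [54.6 kHz, 123.5 kHz]: 75.3 kHz, 85.5 kHz, 115.5 kHz.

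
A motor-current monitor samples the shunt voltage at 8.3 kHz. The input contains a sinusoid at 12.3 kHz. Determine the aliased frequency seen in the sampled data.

4 kHz

12.3 kHz mod fs = 4 kHz.
4 kHz ≤ fs/2 = 4.15 kHz, appears at 4 kHz.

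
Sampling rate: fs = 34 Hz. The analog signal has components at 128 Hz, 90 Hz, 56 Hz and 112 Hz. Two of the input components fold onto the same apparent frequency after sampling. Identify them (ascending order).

56 Hz, 90 Hz

fs/2 = 17 Hz.
128 Hz mod fs = 26 Hz.
26 Hz > fs/2 = 17 Hz, folds to fs − 26 Hz = 8 Hz.
90 Hz mod fs = 22 Hz.
22 Hz > fs/2 = 17 Hz, folds to fs − 22 Hz = 12 Hz.
56 Hz mod fs = 22 Hz.
22 Hz > fs/2 = 17 Hz, folds to fs − 22 Hz = 12 Hz.
112 Hz mod fs = 10 Hz.
10 Hz ≤ fs/2 = 17 Hz, appears at 10 Hz.
56 Hz and 90 Hz both map to 12 Hz.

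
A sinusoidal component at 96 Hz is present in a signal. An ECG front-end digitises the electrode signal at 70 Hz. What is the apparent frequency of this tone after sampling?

96 Hz mod fs = 26 Hz.
26 Hz ≤ fs/2 = 35 Hz, appears at 26 Hz.

26 Hz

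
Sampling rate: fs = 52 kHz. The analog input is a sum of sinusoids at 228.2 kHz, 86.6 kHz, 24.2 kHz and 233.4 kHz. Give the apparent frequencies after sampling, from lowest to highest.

17.4 kHz, 20.2 kHz, 24.2 kHz, 25.4 kHz

fs/2 = 26 kHz.
228.2 kHz mod fs = 20.2 kHz.
20.2 kHz ≤ fs/2 = 26 kHz, appears at 20.2 kHz.
86.6 kHz mod fs = 34.6 kHz.
34.6 kHz > fs/2 = 26 kHz, folds to fs − 34.6 kHz = 17.4 kHz.
24.2 kHz ≤ fs/2 = 26 kHz, passes unchanged.
233.4 kHz mod fs = 25.4 kHz.
25.4 kHz ≤ fs/2 = 26 kHz, appears at 25.4 kHz.
Distinct values: {17.4 kHz, 20.2 kHz, 24.2 kHz, 25.4 kHz}.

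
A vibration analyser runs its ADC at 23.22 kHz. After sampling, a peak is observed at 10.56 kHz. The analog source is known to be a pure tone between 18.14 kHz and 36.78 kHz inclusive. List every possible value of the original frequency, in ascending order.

33.78 kHz, 35.88 kHz

Frequencies that alias to 10.56 kHz are k·fs ± 10.56 kHz for integer k ≥ 0.
k=0: 10.56 kHz.
k=1: 12.66 kHz, 33.78 kHz.
k=2: 35.88 kHz, 57 kHz.
k=3: 59.1 kHz, 80.22 kHz.
Within [18.14 kHz, 36.78 kHz]: 33.78 kHz, 35.88 kHz.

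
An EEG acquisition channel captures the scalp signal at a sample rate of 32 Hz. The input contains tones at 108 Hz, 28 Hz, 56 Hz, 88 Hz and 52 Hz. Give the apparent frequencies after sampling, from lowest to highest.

4 Hz, 8 Hz, 12 Hz

fs/2 = 16 Hz.
108 Hz mod fs = 12 Hz.
12 Hz ≤ fs/2 = 16 Hz, appears at 12 Hz.
28 Hz > fs/2 = 16 Hz, folds to fs − 28 Hz = 4 Hz.
56 Hz mod fs = 24 Hz.
24 Hz > fs/2 = 16 Hz, folds to fs − 24 Hz = 8 Hz.
88 Hz mod fs = 24 Hz.
24 Hz > fs/2 = 16 Hz, folds to fs − 24 Hz = 8 Hz.
52 Hz mod fs = 20 Hz.
20 Hz > fs/2 = 16 Hz, folds to fs − 20 Hz = 12 Hz.
Distinct values: {4 Hz, 8 Hz, 12 Hz}.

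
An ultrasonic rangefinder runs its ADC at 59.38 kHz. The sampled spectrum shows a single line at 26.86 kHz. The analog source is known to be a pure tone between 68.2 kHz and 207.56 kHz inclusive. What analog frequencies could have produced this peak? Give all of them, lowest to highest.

Frequencies that alias to 26.86 kHz are k·fs ± 26.86 kHz for integer k ≥ 0.
k=0: 26.86 kHz.
k=1: 32.52 kHz, 86.24 kHz.
k=2: 91.9 kHz, 145.62 kHz.
k=3: 151.28 kHz, 205 kHz.
k=4: 210.66 kHz, 264.38 kHz.
Within [68.2 kHz, 207.56 kHz]: 86.24 kHz, 91.9 kHz, 145.62 kHz, 151.28 kHz, 205 kHz.

86.24 kHz, 91.9 kHz, 145.62 kHz, 151.28 kHz, 205 kHz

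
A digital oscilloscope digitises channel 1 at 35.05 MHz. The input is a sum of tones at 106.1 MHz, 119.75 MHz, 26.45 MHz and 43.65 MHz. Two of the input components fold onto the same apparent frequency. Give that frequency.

8.6 MHz

fs/2 = 17.525 MHz.
106.1 MHz mod fs = 0.95 MHz.
0.95 MHz ≤ fs/2 = 17.525 MHz, appears at 0.95 MHz.
119.75 MHz mod fs = 14.6 MHz.
14.6 MHz ≤ fs/2 = 17.525 MHz, appears at 14.6 MHz.
26.45 MHz > fs/2 = 17.525 MHz, folds to fs − 26.45 MHz = 8.6 MHz.
43.65 MHz mod fs = 8.6 MHz.
8.6 MHz ≤ fs/2 = 17.525 MHz, appears at 8.6 MHz.
26.45 MHz and 43.65 MHz both map to 8.6 MHz.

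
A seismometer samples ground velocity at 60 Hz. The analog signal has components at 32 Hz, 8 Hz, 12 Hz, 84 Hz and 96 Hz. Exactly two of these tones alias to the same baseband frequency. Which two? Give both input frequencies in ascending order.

84 Hz, 96 Hz

fs/2 = 30 Hz.
32 Hz > fs/2 = 30 Hz, folds to fs − 32 Hz = 28 Hz.
8 Hz ≤ fs/2 = 30 Hz, passes unchanged.
12 Hz ≤ fs/2 = 30 Hz, passes unchanged.
84 Hz mod fs = 24 Hz.
24 Hz ≤ fs/2 = 30 Hz, appears at 24 Hz.
96 Hz mod fs = 36 Hz.
36 Hz > fs/2 = 30 Hz, folds to fs − 36 Hz = 24 Hz.
84 Hz and 96 Hz both map to 24 Hz.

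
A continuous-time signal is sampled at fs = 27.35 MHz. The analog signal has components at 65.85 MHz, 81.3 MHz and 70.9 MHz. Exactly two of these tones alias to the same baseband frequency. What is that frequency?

11.15 MHz

fs/2 = 13.675 MHz.
65.85 MHz mod fs = 11.15 MHz.
11.15 MHz ≤ fs/2 = 13.675 MHz, appears at 11.15 MHz.
81.3 MHz mod fs = 26.6 MHz.
26.6 MHz > fs/2 = 13.675 MHz, folds to fs − 26.6 MHz = 0.75 MHz.
70.9 MHz mod fs = 16.2 MHz.
16.2 MHz > fs/2 = 13.675 MHz, folds to fs − 16.2 MHz = 11.15 MHz.
65.85 MHz and 70.9 MHz both map to 11.15 MHz.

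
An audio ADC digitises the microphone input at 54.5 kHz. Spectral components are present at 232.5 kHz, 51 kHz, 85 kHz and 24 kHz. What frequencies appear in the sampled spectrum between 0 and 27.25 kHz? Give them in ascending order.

fs/2 = 27.25 kHz.
232.5 kHz mod fs = 14.5 kHz.
14.5 kHz ≤ fs/2 = 27.25 kHz, appears at 14.5 kHz.
51 kHz > fs/2 = 27.25 kHz, folds to fs − 51 kHz = 3.5 kHz.
85 kHz mod fs = 30.5 kHz.
30.5 kHz > fs/2 = 27.25 kHz, folds to fs − 30.5 kHz = 24 kHz.
24 kHz ≤ fs/2 = 27.25 kHz, passes unchanged.
Distinct values: {3.5 kHz, 14.5 kHz, 24 kHz}.

3.5 kHz, 14.5 kHz, 24 kHz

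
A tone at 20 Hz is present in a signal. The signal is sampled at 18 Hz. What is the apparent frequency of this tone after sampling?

20 Hz mod fs = 2 Hz.
2 Hz ≤ fs/2 = 9 Hz, appears at 2 Hz.

2 Hz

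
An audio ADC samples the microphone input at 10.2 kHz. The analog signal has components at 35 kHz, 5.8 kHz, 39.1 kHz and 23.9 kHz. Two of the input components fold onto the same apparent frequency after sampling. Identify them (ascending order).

5.8 kHz, 35 kHz

fs/2 = 5.1 kHz.
35 kHz mod fs = 4.4 kHz.
4.4 kHz ≤ fs/2 = 5.1 kHz, appears at 4.4 kHz.
5.8 kHz > fs/2 = 5.1 kHz, folds to fs − 5.8 kHz = 4.4 kHz.
39.1 kHz mod fs = 8.5 kHz.
8.5 kHz > fs/2 = 5.1 kHz, folds to fs − 8.5 kHz = 1.7 kHz.
23.9 kHz mod fs = 3.5 kHz.
3.5 kHz ≤ fs/2 = 5.1 kHz, appears at 3.5 kHz.
5.8 kHz and 35 kHz both map to 4.4 kHz.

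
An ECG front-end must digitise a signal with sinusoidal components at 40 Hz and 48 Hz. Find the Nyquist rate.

Highest-frequency component: 48 Hz.
Nyquist rate = 2 × 48 Hz = 96 Hz.

96 Hz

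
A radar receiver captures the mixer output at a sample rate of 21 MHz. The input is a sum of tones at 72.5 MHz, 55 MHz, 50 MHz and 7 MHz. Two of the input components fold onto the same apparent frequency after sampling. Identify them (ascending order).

50 MHz, 55 MHz

fs/2 = 10.5 MHz.
72.5 MHz mod fs = 9.5 MHz.
9.5 MHz ≤ fs/2 = 10.5 MHz, appears at 9.5 MHz.
55 MHz mod fs = 13 MHz.
13 MHz > fs/2 = 10.5 MHz, folds to fs − 13 MHz = 8 MHz.
50 MHz mod fs = 8 MHz.
8 MHz ≤ fs/2 = 10.5 MHz, appears at 8 MHz.
7 MHz ≤ fs/2 = 10.5 MHz, passes unchanged.
50 MHz and 55 MHz both map to 8 MHz.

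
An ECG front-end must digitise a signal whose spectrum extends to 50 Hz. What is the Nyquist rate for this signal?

100 Hz

Nyquist rate = 2 × 50 Hz = 100 Hz.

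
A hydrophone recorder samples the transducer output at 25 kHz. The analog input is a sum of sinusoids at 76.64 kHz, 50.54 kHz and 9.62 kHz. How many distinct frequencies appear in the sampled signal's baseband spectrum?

3

fs/2 = 12.5 kHz.
76.64 kHz mod fs = 1.64 kHz.
1.64 kHz ≤ fs/2 = 12.5 kHz, appears at 1.64 kHz.
50.54 kHz mod fs = 0.54 kHz.
0.54 kHz ≤ fs/2 = 12.5 kHz, appears at 0.54 kHz.
9.62 kHz ≤ fs/2 = 12.5 kHz, passes unchanged.
Distinct values: {0.54 kHz, 1.64 kHz, 9.62 kHz} → 3.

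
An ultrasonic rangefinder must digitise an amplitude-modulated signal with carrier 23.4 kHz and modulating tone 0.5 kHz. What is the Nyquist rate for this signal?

47.8 kHz

AM sidebands sit at fc ± fm = 22.9 kHz and 23.9 kHz.
Highest-frequency component: 23.9 kHz.
Nyquist rate = 2 × 23.9 kHz = 47.8 kHz.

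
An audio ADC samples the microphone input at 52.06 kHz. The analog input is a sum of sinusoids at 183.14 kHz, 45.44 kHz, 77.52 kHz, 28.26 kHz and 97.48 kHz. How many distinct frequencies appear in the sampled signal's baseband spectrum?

5

fs/2 = 26.03 kHz.
183.14 kHz mod fs = 26.96 kHz.
26.96 kHz > fs/2 = 26.03 kHz, folds to fs − 26.96 kHz = 25.1 kHz.
45.44 kHz > fs/2 = 26.03 kHz, folds to fs − 45.44 kHz = 6.62 kHz.
77.52 kHz mod fs = 25.46 kHz.
25.46 kHz ≤ fs/2 = 26.03 kHz, appears at 25.46 kHz.
28.26 kHz > fs/2 = 26.03 kHz, folds to fs − 28.26 kHz = 23.8 kHz.
97.48 kHz mod fs = 45.42 kHz.
45.42 kHz > fs/2 = 26.03 kHz, folds to fs − 45.42 kHz = 6.64 kHz.
Distinct values: {6.62 kHz, 6.64 kHz, 23.8 kHz, 25.1 kHz, 25.46 kHz} → 5.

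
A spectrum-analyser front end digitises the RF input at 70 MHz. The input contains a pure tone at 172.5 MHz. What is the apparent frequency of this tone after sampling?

172.5 MHz mod fs = 32.5 MHz.
32.5 MHz ≤ fs/2 = 35 MHz, appears at 32.5 MHz.

32.5 MHz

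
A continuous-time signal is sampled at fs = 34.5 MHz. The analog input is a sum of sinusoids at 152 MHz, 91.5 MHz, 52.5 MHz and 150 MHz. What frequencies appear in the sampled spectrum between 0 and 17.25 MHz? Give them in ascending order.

fs/2 = 17.25 MHz.
152 MHz mod fs = 14 MHz.
14 MHz ≤ fs/2 = 17.25 MHz, appears at 14 MHz.
91.5 MHz mod fs = 22.5 MHz.
22.5 MHz > fs/2 = 17.25 MHz, folds to fs − 22.5 MHz = 12 MHz.
52.5 MHz mod fs = 18 MHz.
18 MHz > fs/2 = 17.25 MHz, folds to fs − 18 MHz = 16.5 MHz.
150 MHz mod fs = 12 MHz.
12 MHz ≤ fs/2 = 17.25 MHz, appears at 12 MHz.
Distinct values: {12 MHz, 14 MHz, 16.5 MHz}.

12 MHz, 14 MHz, 16.5 MHz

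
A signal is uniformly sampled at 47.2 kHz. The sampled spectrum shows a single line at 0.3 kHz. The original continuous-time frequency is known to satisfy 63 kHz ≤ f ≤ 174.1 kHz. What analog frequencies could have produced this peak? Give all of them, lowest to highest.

Frequencies that alias to 0.3 kHz are k·fs ± 0.3 kHz for integer k ≥ 0.
k=0: 0.3 kHz.
k=1: 46.9 kHz, 47.5 kHz.
k=2: 94.1 kHz, 94.7 kHz.
k=3: 141.3 kHz, 141.9 kHz.
k=4: 188.5 kHz, 189.1 kHz.
Within [63 kHz, 174.1 kHz]: 94.1 kHz, 94.7 kHz, 141.3 kHz, 141.9 kHz.

94.1 kHz, 94.7 kHz, 141.3 kHz, 141.9 kHz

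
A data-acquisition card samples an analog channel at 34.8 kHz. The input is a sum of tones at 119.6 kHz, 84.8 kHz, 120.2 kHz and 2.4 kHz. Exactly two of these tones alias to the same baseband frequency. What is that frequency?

15.2 kHz

fs/2 = 17.4 kHz.
119.6 kHz mod fs = 15.2 kHz.
15.2 kHz ≤ fs/2 = 17.4 kHz, appears at 15.2 kHz.
84.8 kHz mod fs = 15.2 kHz.
15.2 kHz ≤ fs/2 = 17.4 kHz, appears at 15.2 kHz.
120.2 kHz mod fs = 15.8 kHz.
15.8 kHz ≤ fs/2 = 17.4 kHz, appears at 15.8 kHz.
2.4 kHz ≤ fs/2 = 17.4 kHz, passes unchanged.
84.8 kHz and 119.6 kHz both map to 15.2 kHz.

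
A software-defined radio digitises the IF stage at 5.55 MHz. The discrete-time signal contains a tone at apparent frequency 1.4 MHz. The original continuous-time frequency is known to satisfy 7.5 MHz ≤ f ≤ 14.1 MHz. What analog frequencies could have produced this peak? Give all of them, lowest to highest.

9.7 MHz, 12.5 MHz

Frequencies that alias to 1.4 MHz are k·fs ± 1.4 MHz for integer k ≥ 0.
k=0: 1.4 MHz.
k=1: 4.15 MHz, 6.95 MHz.
k=2: 9.7 MHz, 12.5 MHz.
k=3: 15.25 MHz, 18.05 MHz.
Within [7.5 MHz, 14.1 MHz]: 9.7 MHz, 12.5 MHz.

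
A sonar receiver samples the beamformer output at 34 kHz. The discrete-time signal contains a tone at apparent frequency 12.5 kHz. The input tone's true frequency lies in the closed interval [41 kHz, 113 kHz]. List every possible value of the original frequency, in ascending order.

46.5 kHz, 55.5 kHz, 80.5 kHz, 89.5 kHz

Frequencies that alias to 12.5 kHz are k·fs ± 12.5 kHz for integer k ≥ 0.
k=0: 12.5 kHz.
k=1: 21.5 kHz, 46.5 kHz.
k=2: 55.5 kHz, 80.5 kHz.
k=3: 89.5 kHz, 114.5 kHz.
k=4: 123.5 kHz, 148.5 kHz.
Within [41 kHz, 113 kHz]: 46.5 kHz, 55.5 kHz, 80.5 kHz, 89.5 kHz.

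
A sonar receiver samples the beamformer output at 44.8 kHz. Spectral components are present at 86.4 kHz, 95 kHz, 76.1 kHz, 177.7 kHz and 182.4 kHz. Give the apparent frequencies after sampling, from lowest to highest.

1.5 kHz, 3.2 kHz, 5.4 kHz, 13.5 kHz

fs/2 = 22.4 kHz.
86.4 kHz mod fs = 41.6 kHz.
41.6 kHz > fs/2 = 22.4 kHz, folds to fs − 41.6 kHz = 3.2 kHz.
95 kHz mod fs = 5.4 kHz.
5.4 kHz ≤ fs/2 = 22.4 kHz, appears at 5.4 kHz.
76.1 kHz mod fs = 31.3 kHz.
31.3 kHz > fs/2 = 22.4 kHz, folds to fs − 31.3 kHz = 13.5 kHz.
177.7 kHz mod fs = 43.3 kHz.
43.3 kHz > fs/2 = 22.4 kHz, folds to fs − 43.3 kHz = 1.5 kHz.
182.4 kHz mod fs = 3.2 kHz.
3.2 kHz ≤ fs/2 = 22.4 kHz, appears at 3.2 kHz.
Distinct values: {1.5 kHz, 3.2 kHz, 5.4 kHz, 13.5 kHz}.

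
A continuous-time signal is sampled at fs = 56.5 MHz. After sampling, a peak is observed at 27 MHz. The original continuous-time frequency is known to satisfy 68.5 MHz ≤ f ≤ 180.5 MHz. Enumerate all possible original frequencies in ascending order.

83.5 MHz, 86 MHz, 140 MHz, 142.5 MHz

Frequencies that alias to 27 MHz are k·fs ± 27 MHz for integer k ≥ 0.
k=0: 27 MHz.
k=1: 29.5 MHz, 83.5 MHz.
k=2: 86 MHz, 140 MHz.
k=3: 142.5 MHz, 196.5 MHz.
k=4: 199 MHz, 253 MHz.
Within [68.5 MHz, 180.5 MHz]: 83.5 MHz, 86 MHz, 140 MHz, 142.5 MHz.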